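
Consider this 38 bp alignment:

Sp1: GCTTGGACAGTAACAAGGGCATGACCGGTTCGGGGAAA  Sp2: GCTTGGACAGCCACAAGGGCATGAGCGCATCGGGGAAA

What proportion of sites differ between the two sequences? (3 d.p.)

0.132

The sequences differ at 5 of 38 positions (sites 11, 12, 25, 28, 29).
p = 5/38 = 0.131578… ≈ 0.132 (to 3 d.p.).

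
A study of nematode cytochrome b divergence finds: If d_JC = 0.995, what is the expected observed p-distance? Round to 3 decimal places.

p = (3/4)(1 − e^(−4d/3)) = 0.75 × (1 − e^(-1.326667)) = 0.75 × (1 − 0.265360) = 0.550980.

0.551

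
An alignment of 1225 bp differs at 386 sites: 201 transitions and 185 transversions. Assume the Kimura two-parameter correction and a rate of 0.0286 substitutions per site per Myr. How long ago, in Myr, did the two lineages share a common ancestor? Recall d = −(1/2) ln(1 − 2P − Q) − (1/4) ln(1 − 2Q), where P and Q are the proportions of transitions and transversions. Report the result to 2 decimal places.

7.27

P = 201/1225 ≈ 0.164082 and Q = 185/1225 ≈ 0.15102.
Under the Kimura two-parameter model, d = −½ ln(1 − 2P − Q) − ¼ ln(1 − 2Q).
1 − 2P − Q = 0.520816, giving −½ ln(0.520816) = 0.326179.
1 − 2Q = 0.69796, giving −¼ ln(0.69796) = 0.089898.
d = 0.326179 + 0.089898 = 0.416077.
Under a molecular clock d = 2μt, so t = d/(2μ) = 0.416077 / (2 × 0.0286) = 7.27 Myr.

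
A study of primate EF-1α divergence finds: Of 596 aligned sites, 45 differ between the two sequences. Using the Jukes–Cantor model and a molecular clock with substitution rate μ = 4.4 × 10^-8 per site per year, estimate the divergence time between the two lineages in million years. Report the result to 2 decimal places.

0.90

p = 45/596 ≈ 0.075503.
d = −(3/4) ln(1 − 4p/3) = −0.75 ln(1 − 0.100671) = −0.75 ln(0.899329)
  = −0.75 × (-0.106106) = 0.079580 substitutions/site.
Under a molecular clock d = 2μt, so t = d/(2μ) = 0.079580 / (2 × 4.4 × 10^-8) = 0.90 million years.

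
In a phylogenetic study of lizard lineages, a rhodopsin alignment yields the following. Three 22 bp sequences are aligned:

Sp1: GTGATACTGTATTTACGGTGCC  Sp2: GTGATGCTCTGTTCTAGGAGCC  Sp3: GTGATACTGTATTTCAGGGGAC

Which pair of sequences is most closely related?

Sp1 and Sp3

Sp1–Sp2: 7/22 differ, p = 0.318, d = 0.414.
Sp1–Sp3: 4/22 differ, p = 0.182, d = 0.208.
Sp2–Sp3: 7/22 differ, p = 0.318, d = 0.414.
The smallest distance is between Sp1 and Sp3.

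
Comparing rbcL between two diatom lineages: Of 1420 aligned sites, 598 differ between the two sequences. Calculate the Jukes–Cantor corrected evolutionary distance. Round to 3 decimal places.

0.618

p = 598/1420 ≈ 0.421127.
d = −(3/4) ln(1 − 4p/3) = −0.75 ln(1 − 0.561503) = −0.75 ln(0.438497)
  = −0.75 × (-0.824402) = 0.618302 substitutions/site.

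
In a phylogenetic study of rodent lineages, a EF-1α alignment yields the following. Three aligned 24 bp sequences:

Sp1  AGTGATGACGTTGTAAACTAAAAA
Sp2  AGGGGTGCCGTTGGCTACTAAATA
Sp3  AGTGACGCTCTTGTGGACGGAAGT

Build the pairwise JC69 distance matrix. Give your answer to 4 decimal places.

Sp1–Sp2: 7/24 sites differ → p ≈ 0.291667, d = −0.75 ln(1 − 0.388889) = 0.369358 ≈ 0.3694.
Sp1–Sp3: 10/24 sites differ → p ≈ 0.416667, d = −0.75 ln(1 − 0.555556) = 0.608198 ≈ 0.6082.
Sp2–Sp3: 12/24 sites differ → p = 0.5, d = −0.75 ln(1 − 0.666667) = 0.823960 ≈ 0.8240.

d(Sp1,Sp2) = 0.3694, d(Sp1,Sp3) = 0.6082, d(Sp2,Sp3) = 0.8240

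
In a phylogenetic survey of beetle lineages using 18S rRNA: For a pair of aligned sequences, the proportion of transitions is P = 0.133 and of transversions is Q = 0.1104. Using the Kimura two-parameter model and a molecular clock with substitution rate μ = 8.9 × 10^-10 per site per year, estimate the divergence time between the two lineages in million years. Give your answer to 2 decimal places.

Under the Kimura two-parameter model, d = −½ ln(1 − 2P − Q) − ¼ ln(1 − 2Q).
1 − 2P − Q = 0.6236, giving −½ ln(0.6236) = 0.236123.
1 − 2Q = 0.7792, giving −¼ ln(0.7792) = 0.062372.
d = 0.236123 + 0.062372 = 0.298495.
Under a molecular clock d = 2μt, so t = d/(2μ) = 0.298495 / (2 × 8.9 × 10^-10) = 167.69 million years.

167.69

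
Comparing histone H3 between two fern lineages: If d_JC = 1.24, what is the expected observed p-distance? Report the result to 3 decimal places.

p = (3/4)(1 − e^(−4d/3)) = 0.75 × (1 − e^(-1.653333)) = 0.75 × (1 − 0.191411) = 0.606442.

0.606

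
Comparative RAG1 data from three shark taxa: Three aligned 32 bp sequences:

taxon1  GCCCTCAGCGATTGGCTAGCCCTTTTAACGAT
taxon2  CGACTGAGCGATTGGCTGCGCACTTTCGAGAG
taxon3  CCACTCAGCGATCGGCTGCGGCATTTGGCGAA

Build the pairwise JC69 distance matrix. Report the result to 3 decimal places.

d(taxon1,taxon2) = 0.585, d(taxon1,taxon3) = 0.460, d(taxon2,taxon3) = 0.353

taxon1–taxon2: 13/32 sites differ → p = 0.40625, d = −0.75 ln(1 − 0.541667) = 0.585119 ≈ 0.585.
taxon1–taxon3: 11/32 sites differ → p = 0.34375, d = −0.75 ln(1 − 0.458333) = 0.459828 ≈ 0.460.
taxon2–taxon3: 9/32 sites differ → p = 0.28125, d = −0.75 ln(1 − 0.375) = 0.352503 ≈ 0.353.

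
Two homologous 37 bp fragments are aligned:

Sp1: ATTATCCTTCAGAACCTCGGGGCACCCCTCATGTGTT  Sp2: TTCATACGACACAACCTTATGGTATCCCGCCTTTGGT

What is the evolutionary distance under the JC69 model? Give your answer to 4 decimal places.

0.5833

The sequences differ at 15 of 37 sites, so p = 15/37 ≈ 0.405405.
d = −(3/4) ln(1 − 4p/3) = −0.75 ln(1 − 0.54054) = −0.75 ln(0.45946)
  = −0.75 × (-0.777703) = 0.583277 substitutions/site.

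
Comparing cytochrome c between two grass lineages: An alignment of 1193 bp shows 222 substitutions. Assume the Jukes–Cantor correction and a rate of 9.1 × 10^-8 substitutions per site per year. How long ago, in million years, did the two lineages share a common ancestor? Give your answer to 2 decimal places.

1.18

p = 222/1193 ≈ 0.186085.
d = −(3/4) ln(1 − 4p/3) = −0.75 ln(1 − 0.248113) = −0.75 ln(0.751887)
  = −0.75 × (-0.285169) = 0.213877 substitutions/site.
Under a molecular clock d = 2μt, so t = d/(2μ) = 0.213877 / (2 × 9.1 × 10^-8) = 1.18 million years.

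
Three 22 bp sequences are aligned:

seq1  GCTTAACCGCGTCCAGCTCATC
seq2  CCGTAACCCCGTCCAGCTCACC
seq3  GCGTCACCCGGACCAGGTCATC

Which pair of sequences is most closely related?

seq1 and seq2

seq1–seq2: 4/22 differ, p = 0.182, d = 0.208.
seq1–seq3: 6/22 differ, p = 0.273, d = 0.339.
seq2–seq3: 6/22 differ, p = 0.273, d = 0.339.
The smallest distance is between seq1 and seq2.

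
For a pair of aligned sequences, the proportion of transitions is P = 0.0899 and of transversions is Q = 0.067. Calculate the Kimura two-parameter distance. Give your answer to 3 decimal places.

Under the Kimura two-parameter model, d = −½ ln(1 − 2P − Q) − ¼ ln(1 − 2Q).
1 − 2P − Q = 0.7532, giving −½ ln(0.7532) = 0.141712.
1 − 2Q = 0.866, giving −¼ ln(0.866) = 0.035968.
d = 0.141712 + 0.035968 = 0.177680.

0.178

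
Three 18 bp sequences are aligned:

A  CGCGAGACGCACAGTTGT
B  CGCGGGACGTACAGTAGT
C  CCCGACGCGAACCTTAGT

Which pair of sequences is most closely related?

A and B

A–B: 3/18 differ, p = 0.167, d = 0.188.
A–C: 7/18 differ, p = 0.389, d = 0.548.
B–C: 7/18 differ, p = 0.389, d = 0.548.
The smallest distance is between A and B.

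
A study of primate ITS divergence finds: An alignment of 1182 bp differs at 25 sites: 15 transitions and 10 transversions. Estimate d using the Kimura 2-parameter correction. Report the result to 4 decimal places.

P = 15/1182 ≈ 0.01269 and Q = 10/1182 ≈ 0.00846.
Under the Kimura two-parameter model, d = −½ ln(1 − 2P − Q) − ¼ ln(1 − 2Q).
1 − 2P − Q = 0.96616, giving −½ ln(0.96616) = 0.017213.
1 − 2Q = 0.98308, giving −¼ ln(0.98308) = 0.004266.
d = 0.017213 + 0.004266 = 0.021479.

0.0215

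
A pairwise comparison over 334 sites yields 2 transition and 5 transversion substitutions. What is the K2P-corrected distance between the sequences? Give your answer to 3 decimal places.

0.021

P = 2/334 ≈ 0.005988 and Q = 5/334 ≈ 0.01497.
Under the Kimura two-parameter model, d = −½ ln(1 − 2P − Q) − ¼ ln(1 − 2Q).
1 − 2P − Q = 0.973054, giving −½ ln(0.973054) = 0.013658.
1 − 2Q = 0.97006, giving −¼ ln(0.97006) = 0.007599.
d = 0.013658 + 0.007599 = 0.021257.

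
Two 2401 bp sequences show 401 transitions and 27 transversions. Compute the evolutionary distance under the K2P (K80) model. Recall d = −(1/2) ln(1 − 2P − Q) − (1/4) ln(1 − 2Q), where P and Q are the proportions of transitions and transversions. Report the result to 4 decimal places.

0.2175

P = 401/2401 ≈ 0.167014 and Q = 27/2401 ≈ 0.011245.
Under the Kimura two-parameter model, d = −½ ln(1 − 2P − Q) − ¼ ln(1 − 2Q).
1 − 2P − Q = 0.654727, giving −½ ln(0.654727) = 0.211768.
1 − 2Q = 0.97751, giving −¼ ln(0.97751) = 0.005687.
d = 0.211768 + 0.005687 = 0.217455.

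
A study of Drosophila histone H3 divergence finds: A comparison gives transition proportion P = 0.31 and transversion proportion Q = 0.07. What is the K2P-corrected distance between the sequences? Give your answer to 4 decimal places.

0.6233

Under the Kimura two-parameter model, d = −½ ln(1 − 2P − Q) − ¼ ln(1 − 2Q).
1 − 2P − Q = 0.31, giving −½ ln(0.31) = 0.585591.
1 − 2Q = 0.86, giving −¼ ln(0.86) = 0.037706.
d = 0.585591 + 0.037706 = 0.623297.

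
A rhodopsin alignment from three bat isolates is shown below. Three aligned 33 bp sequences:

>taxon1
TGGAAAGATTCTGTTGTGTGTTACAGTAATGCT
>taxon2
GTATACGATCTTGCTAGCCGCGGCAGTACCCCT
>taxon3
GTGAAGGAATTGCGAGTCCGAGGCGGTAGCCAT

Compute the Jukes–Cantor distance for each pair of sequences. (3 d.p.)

taxon1–taxon2: 18/33 sites differ → p ≈ 0.545455, d = −0.75 ln(1 − 0.727273) = 0.974463 ≈ 0.974.
taxon1–taxon3: 19/33 sites differ → p ≈ 0.575758, d = −0.75 ln(1 − 0.767677) = 1.094720 ≈ 1.095.
taxon2–taxon3: 15/33 sites differ → p ≈ 0.454545, d = −0.75 ln(1 − 0.60606) = 0.698667 ≈ 0.699.

d(taxon1,taxon2) = 0.974, d(taxon1,taxon3) = 1.095, d(taxon2,taxon3) = 0.699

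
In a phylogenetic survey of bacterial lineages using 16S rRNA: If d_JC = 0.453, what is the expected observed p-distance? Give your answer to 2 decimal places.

0.34

p = (3/4)(1 − e^(−4d/3)) = 0.75 × (1 − e^(-0.604)) = 0.75 × (1 − 0.546621) = 0.340034.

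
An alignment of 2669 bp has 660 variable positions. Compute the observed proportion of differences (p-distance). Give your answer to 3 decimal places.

0.247

p = 660/2669 = 0.247283… ≈ 0.247 (to 3 d.p.).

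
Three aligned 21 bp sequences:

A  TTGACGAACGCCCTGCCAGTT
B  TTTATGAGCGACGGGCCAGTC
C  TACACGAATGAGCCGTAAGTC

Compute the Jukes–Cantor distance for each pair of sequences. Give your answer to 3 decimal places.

d(A,B) = 0.441, d(A,C) = 0.635, d(B,C) = 0.756

A–B: 7/21 sites differ → p ≈ 0.333333, d = −0.75 ln(1 − 0.444444) = 0.440839 ≈ 0.441.
A–C: 9/21 sites differ → p ≈ 0.428571, d = −0.75 ln(1 − 0.571428) = 0.635472 ≈ 0.635.
B–C: 10/21 sites differ → p ≈ 0.47619, d = −0.75 ln(1 − 0.63492) = 0.755729 ≈ 0.756.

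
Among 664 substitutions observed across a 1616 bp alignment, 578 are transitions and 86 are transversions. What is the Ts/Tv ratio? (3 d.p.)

R = 578/86 = 6.720930… ≈ 6.721 (to 3 d.p.).

6.721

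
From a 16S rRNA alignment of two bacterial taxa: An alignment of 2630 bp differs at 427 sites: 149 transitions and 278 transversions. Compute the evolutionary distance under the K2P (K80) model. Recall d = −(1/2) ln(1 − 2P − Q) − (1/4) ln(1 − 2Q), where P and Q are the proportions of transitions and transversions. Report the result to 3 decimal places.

P = 149/2630 ≈ 0.056654 and Q = 278/2630 ≈ 0.105703.
Under the Kimura two-parameter model, d = −½ ln(1 − 2P − Q) − ¼ ln(1 − 2Q).
1 − 2P − Q = 0.780989, giving −½ ln(0.780989) = 0.123597.
1 − 2Q = 0.788594, giving −¼ ln(0.788594) = 0.059376.
d = 0.123597 + 0.059376 = 0.182973.

0.183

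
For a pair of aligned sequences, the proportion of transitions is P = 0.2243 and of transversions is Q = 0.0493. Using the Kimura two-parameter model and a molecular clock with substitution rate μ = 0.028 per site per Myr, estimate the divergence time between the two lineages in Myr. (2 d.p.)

Under the Kimura two-parameter model, d = −½ ln(1 − 2P − Q) − ¼ ln(1 − 2Q).
1 − 2P − Q = 0.5021, giving −½ ln(0.5021) = 0.344478.
1 − 2Q = 0.9014, giving −¼ ln(0.9014) = 0.025952.
d = 0.344478 + 0.025952 = 0.370430.
Under a molecular clock d = 2μt, so t = d/(2μ) = 0.370430 / (2 × 0.028) = 6.61 Myr.

6.61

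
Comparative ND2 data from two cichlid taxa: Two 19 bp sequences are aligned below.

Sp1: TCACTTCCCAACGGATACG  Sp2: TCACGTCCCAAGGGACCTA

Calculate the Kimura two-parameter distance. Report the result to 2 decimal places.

Of 19 sites, 3 differences are transitions and 3 are transversions, so P = 3/19 ≈ 0.157895 and Q = 3/19 ≈ 0.157895.
Under the Kimura two-parameter model, d = −½ ln(1 − 2P − Q) − ¼ ln(1 − 2Q).
1 − 2P − Q = 0.526315, giving −½ ln(0.526315) = 0.320928.
1 − 2Q = 0.68421, giving −¼ ln(0.68421) = 0.094873.
d = 0.320928 + 0.094873 = 0.415801.

0.42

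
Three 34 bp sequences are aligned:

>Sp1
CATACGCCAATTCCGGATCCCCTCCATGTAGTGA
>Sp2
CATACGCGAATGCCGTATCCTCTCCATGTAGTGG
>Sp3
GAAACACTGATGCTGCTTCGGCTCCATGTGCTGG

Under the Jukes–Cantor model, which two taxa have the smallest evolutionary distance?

Sp1–Sp2: 5/34 differ, p = 0.147, d = 0.164.
Sp1–Sp3: 14/34 differ, p = 0.412, d = 0.597.
Sp2–Sp3: 12/34 differ, p = 0.353, d = 0.477.
The smallest distance is between Sp1 and Sp2.

Sp1 and Sp2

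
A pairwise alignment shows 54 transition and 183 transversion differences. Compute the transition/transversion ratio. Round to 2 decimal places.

0.30

R = 54/183 = 0.295081… ≈ 0.30 (to 2 d.p.).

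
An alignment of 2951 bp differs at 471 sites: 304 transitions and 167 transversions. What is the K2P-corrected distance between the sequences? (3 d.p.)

P = 304/2951 ≈ 0.103016 and Q = 167/2951 ≈ 0.056591.
Under the Kimura two-parameter model, d = −½ ln(1 − 2P − Q) − ¼ ln(1 − 2Q).
1 − 2P − Q = 0.737377, giving −½ ln(0.737377) = 0.152328.
1 − 2Q = 0.886818, giving −¼ ln(0.886818) = 0.030029.
d = 0.152328 + 0.030029 = 0.182357.

0.182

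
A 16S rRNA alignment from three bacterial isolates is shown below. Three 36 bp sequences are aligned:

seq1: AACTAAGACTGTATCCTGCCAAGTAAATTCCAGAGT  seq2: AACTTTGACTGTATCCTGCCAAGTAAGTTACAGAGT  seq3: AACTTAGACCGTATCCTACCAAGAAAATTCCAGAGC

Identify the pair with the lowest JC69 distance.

seq1 and seq2

seq1–seq2: 4/36 differ, p = 0.111, d = 0.120.
seq1–seq3: 5/36 differ, p = 0.139, d = 0.154.
seq2–seq3: 7/36 differ, p = 0.194, d = 0.225.
The smallest distance is between seq1 and seq2.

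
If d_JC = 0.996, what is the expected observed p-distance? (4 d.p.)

p = (3/4)(1 − e^(−4d/3)) = 0.75 × (1 − e^(-1.328)) = 0.75 × (1 − 0.265007) = 0.551245.

0.5512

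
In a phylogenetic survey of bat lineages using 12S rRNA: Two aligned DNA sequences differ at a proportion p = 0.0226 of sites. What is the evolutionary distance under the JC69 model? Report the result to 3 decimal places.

0.023

d = −(3/4) ln(1 − 4p/3) = −0.75 ln(1 − 0.030133) = −0.75 ln(0.969867)
  = −0.75 × (-0.030596) = 0.022947 substitutions/site.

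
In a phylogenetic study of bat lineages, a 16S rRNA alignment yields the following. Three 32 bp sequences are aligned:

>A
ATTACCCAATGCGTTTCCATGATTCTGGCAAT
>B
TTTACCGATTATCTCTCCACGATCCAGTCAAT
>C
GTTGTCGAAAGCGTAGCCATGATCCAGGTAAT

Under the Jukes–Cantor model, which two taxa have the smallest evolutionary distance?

A and C

A–B: 11/32 differ, p = 0.344, d = 0.460.
A–C: 10/32 differ, p = 0.313, d = 0.404.
B–C: 13/32 differ, p = 0.406, d = 0.585.
The smallest distance is between A and C.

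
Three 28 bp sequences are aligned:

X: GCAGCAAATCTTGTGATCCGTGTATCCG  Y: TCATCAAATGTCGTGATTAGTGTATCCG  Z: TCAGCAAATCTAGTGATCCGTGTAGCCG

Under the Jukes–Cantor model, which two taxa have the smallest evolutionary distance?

X and Z

X–Y: 6/28 differ, p = 0.214, d = 0.252.
X–Z: 3/28 differ, p = 0.107, d = 0.116.
Y–Z: 6/28 differ, p = 0.214, d = 0.252.
The smallest distance is between X and Z.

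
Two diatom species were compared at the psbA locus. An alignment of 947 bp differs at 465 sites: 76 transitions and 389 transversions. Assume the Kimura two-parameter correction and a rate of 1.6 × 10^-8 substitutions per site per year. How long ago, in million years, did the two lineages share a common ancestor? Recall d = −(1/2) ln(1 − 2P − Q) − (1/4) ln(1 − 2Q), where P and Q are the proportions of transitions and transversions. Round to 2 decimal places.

26.70

P = 76/947 ≈ 0.080253 and Q = 389/947 ≈ 0.410771.
Under the Kimura two-parameter model, d = −½ ln(1 − 2P − Q) − ¼ ln(1 − 2Q).
1 − 2P − Q = 0.428723, giving −½ ln(0.428723) = 0.423472.
1 − 2Q = 0.178458, giving −¼ ln(0.178458) = 0.430850.
d = 0.423472 + 0.430850 = 0.854322.
Under a molecular clock d = 2μt, so t = d/(2μ) = 0.854322 / (2 × 1.6 × 10^-8) = 26.70 million years.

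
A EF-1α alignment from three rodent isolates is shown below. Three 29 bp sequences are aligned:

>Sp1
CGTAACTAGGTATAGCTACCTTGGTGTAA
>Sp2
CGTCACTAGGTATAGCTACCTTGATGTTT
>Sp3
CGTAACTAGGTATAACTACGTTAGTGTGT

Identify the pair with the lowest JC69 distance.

Sp1–Sp2: 4/29 differ, p = 0.138, d = 0.152.
Sp1–Sp3: 5/29 differ, p = 0.172, d = 0.196.
Sp2–Sp3: 6/29 differ, p = 0.207, d = 0.242.
The smallest distance is between Sp1 and Sp2.

Sp1 and Sp2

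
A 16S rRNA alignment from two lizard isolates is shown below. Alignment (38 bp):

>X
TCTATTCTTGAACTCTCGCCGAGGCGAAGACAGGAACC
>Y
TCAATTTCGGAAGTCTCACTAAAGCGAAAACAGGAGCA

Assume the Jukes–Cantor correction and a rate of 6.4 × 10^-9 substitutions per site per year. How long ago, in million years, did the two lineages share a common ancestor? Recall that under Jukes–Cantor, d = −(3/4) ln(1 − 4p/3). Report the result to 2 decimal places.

32.02

The sequences differ at 12 of 38 sites, so p = 12/38 ≈ 0.315789.
d = −(3/4) ln(1 − 4p/3) = −0.75 ln(1 − 0.421052) = −0.75 ln(0.578948)
  = −0.75 × (-0.546543) = 0.409907 substitutions/site.
Under a molecular clock d = 2μt, so t = d/(2μ) = 0.409907 / (2 × 6.4 × 10^-9) = 32.02 million years.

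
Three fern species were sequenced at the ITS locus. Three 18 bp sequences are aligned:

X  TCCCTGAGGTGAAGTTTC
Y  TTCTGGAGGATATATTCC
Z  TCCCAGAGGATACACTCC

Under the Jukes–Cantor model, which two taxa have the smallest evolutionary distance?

Y and Z

X–Y: 8/18 differ, p = 0.444, d = 0.673.
X–Z: 7/18 differ, p = 0.389, d = 0.548.
Y–Z: 5/18 differ, p = 0.278, d = 0.347.
The smallest distance is between Y and Z.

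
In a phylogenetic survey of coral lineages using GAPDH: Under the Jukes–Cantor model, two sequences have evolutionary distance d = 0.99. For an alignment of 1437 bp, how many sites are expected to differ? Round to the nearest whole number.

Invert JC69: p = (3/4)(1 − e^(−4d/3)) = 0.75 × (1 − e^(-1.32)) = 0.75 × (1 − 0.267135) = 0.549649.
Expected differing sites = pL ≈ 0.549649 × 1437 = 789.845613 ≈ 790.

790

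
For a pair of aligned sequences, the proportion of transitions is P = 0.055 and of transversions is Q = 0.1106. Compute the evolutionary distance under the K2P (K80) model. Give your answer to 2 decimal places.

0.19

Under the Kimura two-parameter model, d = −½ ln(1 − 2P − Q) − ¼ ln(1 − 2Q).
1 − 2P − Q = 0.7794, giving −½ ln(0.7794) = 0.124615.
1 − 2Q = 0.7788, giving −¼ ln(0.7788) = 0.062500.
d = 0.124615 + 0.062500 = 0.187115.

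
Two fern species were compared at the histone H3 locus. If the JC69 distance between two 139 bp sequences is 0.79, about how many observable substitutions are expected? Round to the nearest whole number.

Invert JC69: p = (3/4)(1 − e^(−4d/3)) = 0.75 × (1 − e^(-1.053333)) = 0.75 × (1 − 0.348773) = 0.488420.
Expected differing sites = pL ≈ 0.488420 × 139 = 67.89038 ≈ 68.

68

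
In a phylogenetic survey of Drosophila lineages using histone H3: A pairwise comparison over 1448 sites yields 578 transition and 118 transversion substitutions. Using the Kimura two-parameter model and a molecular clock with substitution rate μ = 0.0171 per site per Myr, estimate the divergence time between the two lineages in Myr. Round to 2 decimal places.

32.28

P = 578/1448 ≈ 0.399171 and Q = 118/1448 ≈ 0.081492.
Under the Kimura two-parameter model, d = −½ ln(1 − 2P − Q) − ¼ ln(1 − 2Q).
1 − 2P − Q = 0.120166, giving −½ ln(0.120166) = 1.059441.
1 − 2Q = 0.837016, giving −¼ ln(0.837016) = 0.044478.
d = 1.059441 + 0.044478 = 1.103919.
Under a molecular clock d = 2μt, so t = d/(2μ) = 1.103919 / (2 × 0.0171) = 32.28 Myr.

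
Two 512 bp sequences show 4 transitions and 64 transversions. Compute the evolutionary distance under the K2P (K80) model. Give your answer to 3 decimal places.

0.148

P = 4/512 ≈ 0.007813 and Q = 64/512 = 0.125.
Under the Kimura two-parameter model, d = −½ ln(1 − 2P − Q) − ¼ ln(1 − 2Q).
1 − 2P − Q = 0.859374, giving −½ ln(0.859374) = 0.075776.
1 − 2Q = 0.75, giving −¼ ln(0.75) = 0.071921.
d = 0.075776 + 0.071921 = 0.147697.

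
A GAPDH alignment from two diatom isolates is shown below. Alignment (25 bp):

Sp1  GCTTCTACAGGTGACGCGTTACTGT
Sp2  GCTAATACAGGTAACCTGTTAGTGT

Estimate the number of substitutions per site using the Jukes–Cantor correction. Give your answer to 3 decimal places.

0.289

The sequences differ at 6 of 25 sites (4, 5, 13, 16, 17, 22), so p = 6/25 = 0.24.
d = −(3/4) ln(1 − 4p/3) = −0.75 ln(1 − 0.32) = −0.75 ln(0.68)
  = −0.75 × (-0.385662) = 0.289247 substitutions/site.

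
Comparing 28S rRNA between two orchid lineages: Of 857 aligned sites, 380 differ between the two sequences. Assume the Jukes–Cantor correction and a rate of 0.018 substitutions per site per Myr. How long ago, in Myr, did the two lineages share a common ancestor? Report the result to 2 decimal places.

p = 380/857 ≈ 0.443407.
d = −(3/4) ln(1 − 4p/3) = −0.75 ln(1 − 0.591209) = −0.75 ln(0.408791)
  = −0.75 × (-0.894551) = 0.670913 substitutions/site.
Under a molecular clock d = 2μt, so t = d/(2μ) = 0.670913 / (2 × 0.018) = 18.64 Myr.

18.64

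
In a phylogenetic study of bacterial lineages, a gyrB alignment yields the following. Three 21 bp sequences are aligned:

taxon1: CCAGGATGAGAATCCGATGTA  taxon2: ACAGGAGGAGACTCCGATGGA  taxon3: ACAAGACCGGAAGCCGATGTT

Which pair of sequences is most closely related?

taxon1 and taxon2

taxon1–taxon2: 4/21 differ, p = 0.190, d = 0.220.
taxon1–taxon3: 7/21 differ, p = 0.333, d = 0.441.
taxon2–taxon3: 8/21 differ, p = 0.381, d = 0.532.
The smallest distance is between taxon1 and taxon2.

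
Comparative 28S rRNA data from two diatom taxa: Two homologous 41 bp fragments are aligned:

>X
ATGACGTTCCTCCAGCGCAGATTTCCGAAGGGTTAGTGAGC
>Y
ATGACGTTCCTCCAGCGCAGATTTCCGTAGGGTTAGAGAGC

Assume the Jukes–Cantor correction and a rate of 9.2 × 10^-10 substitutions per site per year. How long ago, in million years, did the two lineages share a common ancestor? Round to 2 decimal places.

The sequences differ at 2 of 41 sites (28, 37), so p = 2/41 ≈ 0.04878.
d = −(3/4) ln(1 − 4p/3) = −0.75 ln(1 − 0.06504) = −0.75 ln(0.93496)
  = −0.75 × (-0.067252) = 0.050439 substitutions/site.
Under a molecular clock d = 2μt, so t = d/(2μ) = 0.050439 / (2 × 9.2 × 10^-10) = 27.41 million years.

27.41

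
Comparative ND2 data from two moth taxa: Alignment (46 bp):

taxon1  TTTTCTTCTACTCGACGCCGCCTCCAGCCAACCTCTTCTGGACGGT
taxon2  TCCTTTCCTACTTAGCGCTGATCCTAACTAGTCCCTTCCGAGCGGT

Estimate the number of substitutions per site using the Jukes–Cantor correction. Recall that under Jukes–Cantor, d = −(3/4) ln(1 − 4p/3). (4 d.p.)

The sequences differ at 20 of 46 sites, so p = 20/46 ≈ 0.434783.
d = −(3/4) ln(1 − 4p/3) = −0.75 ln(1 − 0.579711) = −0.75 ln(0.420289)
  = −0.75 × (-0.866813) = 0.650110 substitutions/site.

0.6501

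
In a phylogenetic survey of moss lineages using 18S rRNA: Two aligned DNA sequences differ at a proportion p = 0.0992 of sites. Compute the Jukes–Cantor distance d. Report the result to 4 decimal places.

d = −(3/4) ln(1 − 4p/3) = −0.75 ln(1 − 0.132267) = −0.75 ln(0.867733)
  = −0.75 × (-0.141871) = 0.106403 substitutions/site.

0.1064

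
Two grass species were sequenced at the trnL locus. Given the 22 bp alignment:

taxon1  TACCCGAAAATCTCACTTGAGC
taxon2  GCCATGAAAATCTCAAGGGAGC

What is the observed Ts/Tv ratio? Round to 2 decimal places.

Transitions are A↔G and C↔T; transversions are all other mismatches.
Transitions: 1. Transversions: 6.
R = 1/6 = 0.166666… ≈ 0.17 (to 2 d.p.).

0.17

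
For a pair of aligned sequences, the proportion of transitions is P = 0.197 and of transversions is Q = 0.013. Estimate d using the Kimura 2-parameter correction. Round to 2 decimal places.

Under the Kimura two-parameter model, d = −½ ln(1 − 2P − Q) − ¼ ln(1 − 2Q).
1 − 2P − Q = 0.593, giving −½ ln(0.593) = 0.261280.
1 − 2Q = 0.974, giving −¼ ln(0.974) = 0.006586.
d = 0.261280 + 0.006586 = 0.267866.

0.27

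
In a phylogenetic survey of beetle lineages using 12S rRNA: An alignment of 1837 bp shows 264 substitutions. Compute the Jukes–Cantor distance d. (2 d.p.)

0.16

p = 264/1837 ≈ 0.143713.
d = −(3/4) ln(1 − 4p/3) = −0.75 ln(1 − 0.191617) = −0.75 ln(0.808383)
  = −0.75 × (-0.212719) = 0.159539 substitutions/site.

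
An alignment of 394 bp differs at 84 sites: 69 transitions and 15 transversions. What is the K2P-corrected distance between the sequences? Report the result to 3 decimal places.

P = 69/394 ≈ 0.175127 and Q = 15/394 ≈ 0.038071.
Under the Kimura two-parameter model, d = −½ ln(1 − 2P − Q) − ¼ ln(1 − 2Q).
1 − 2P − Q = 0.611675, giving −½ ln(0.611675) = 0.245777.
1 − 2Q = 0.923858, giving −¼ ln(0.923858) = 0.019799.
d = 0.245777 + 0.019799 = 0.265576.

0.266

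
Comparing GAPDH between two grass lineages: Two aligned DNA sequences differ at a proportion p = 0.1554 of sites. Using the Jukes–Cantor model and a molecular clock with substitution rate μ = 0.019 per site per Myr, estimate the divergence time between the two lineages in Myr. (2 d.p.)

d = −(3/4) ln(1 − 4p/3) = −0.75 ln(1 − 0.2072) = −0.75 ln(0.7928)
  = −0.75 × (-0.232184) = 0.174138 substitutions/site.
Under a molecular clock d = 2μt, so t = d/(2μ) = 0.174138 / (2 × 0.019) = 4.58 Myr.

4.58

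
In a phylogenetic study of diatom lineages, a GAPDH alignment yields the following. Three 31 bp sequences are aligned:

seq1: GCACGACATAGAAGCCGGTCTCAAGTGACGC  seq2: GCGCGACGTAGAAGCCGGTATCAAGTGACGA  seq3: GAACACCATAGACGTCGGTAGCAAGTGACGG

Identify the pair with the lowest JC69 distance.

seq1–seq2: 4/31 differ, p = 0.129, d = 0.142.
seq1–seq3: 8/31 differ, p = 0.258, d = 0.316.
seq2–seq3: 9/31 differ, p = 0.290, d = 0.367.
The smallest distance is between seq1 and seq2.

seq1 and seq2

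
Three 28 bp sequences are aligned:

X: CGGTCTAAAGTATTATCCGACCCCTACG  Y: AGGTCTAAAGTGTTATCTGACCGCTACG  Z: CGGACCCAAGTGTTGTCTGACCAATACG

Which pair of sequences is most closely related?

X–Y: 4/28 differ, p = 0.143, d = 0.158.
X–Z: 8/28 differ, p = 0.286, d = 0.360.
Y–Z: 7/28 differ, p = 0.250, d = 0.304.
The smallest distance is between X and Y.

X and Y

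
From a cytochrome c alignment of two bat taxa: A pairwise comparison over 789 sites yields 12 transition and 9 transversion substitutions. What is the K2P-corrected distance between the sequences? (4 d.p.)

0.0271

P = 12/789 ≈ 0.015209 and Q = 9/789 ≈ 0.011407.
Under the Kimura two-parameter model, d = −½ ln(1 − 2P − Q) − ¼ ln(1 − 2Q).
1 − 2P − Q = 0.958175, giving −½ ln(0.958175) = 0.021362.
1 − 2Q = 0.977186, giving −¼ ln(0.977186) = 0.005770.
d = 0.021362 + 0.005770 = 0.027132.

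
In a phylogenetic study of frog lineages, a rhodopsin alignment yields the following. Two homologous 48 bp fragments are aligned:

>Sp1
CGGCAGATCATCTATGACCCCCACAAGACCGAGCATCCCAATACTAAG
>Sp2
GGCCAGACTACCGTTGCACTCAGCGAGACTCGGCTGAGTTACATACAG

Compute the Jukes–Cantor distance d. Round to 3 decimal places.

The sequences differ at 26 of 48 sites, so p = 26/48 ≈ 0.541667.
d = −(3/4) ln(1 − 4p/3) = −0.75 ln(1 − 0.722223) = −0.75 ln(0.277777)
  = −0.75 × (-1.280937) = 0.960703 substitutions/site.

0.961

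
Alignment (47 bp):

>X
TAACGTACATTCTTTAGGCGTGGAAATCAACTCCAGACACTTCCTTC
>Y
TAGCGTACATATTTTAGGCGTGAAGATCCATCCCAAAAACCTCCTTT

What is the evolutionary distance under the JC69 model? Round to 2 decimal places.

The sequences differ at 12 of 47 sites, so p = 12/47 ≈ 0.255319.
d = −(3/4) ln(1 − 4p/3) = −0.75 ln(1 − 0.340425) = −0.75 ln(0.659575)
  = −0.75 × (-0.416160) = 0.312120 substitutions/site.

0.31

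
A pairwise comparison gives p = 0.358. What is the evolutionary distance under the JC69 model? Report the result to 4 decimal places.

d = −(3/4) ln(1 − 4p/3) = −0.75 ln(1 − 0.477333) = −0.75 ln(0.522667)
  = −0.75 × (-0.648811) = 0.486608 substitutions/site.

0.4866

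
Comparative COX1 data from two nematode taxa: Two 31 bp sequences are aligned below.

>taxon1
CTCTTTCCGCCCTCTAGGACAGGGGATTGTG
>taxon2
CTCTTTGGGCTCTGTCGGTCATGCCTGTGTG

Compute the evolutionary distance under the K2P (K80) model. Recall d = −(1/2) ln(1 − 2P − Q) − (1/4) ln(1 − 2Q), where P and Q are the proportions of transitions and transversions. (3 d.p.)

0.504

Of 31 sites, 1 differences are transitions and 10 are transversions, so P = 1/31 ≈ 0.032258 and Q = 10/31 ≈ 0.322581.
Under the Kimura two-parameter model, d = −½ ln(1 − 2P − Q) − ¼ ln(1 − 2Q).
1 − 2P − Q = 0.612903, giving −½ ln(0.612903) = 0.244774.
1 − 2Q = 0.354838, giving −¼ ln(0.354838) = 0.259023.
d = 0.244774 + 0.259023 = 0.503797.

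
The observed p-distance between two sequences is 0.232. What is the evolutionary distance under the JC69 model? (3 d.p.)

0.278

d = −(3/4) ln(1 − 4p/3) = −0.75 ln(1 − 0.309333) = −0.75 ln(0.690667)
  = −0.75 × (-0.370097) = 0.277573 substitutions/site.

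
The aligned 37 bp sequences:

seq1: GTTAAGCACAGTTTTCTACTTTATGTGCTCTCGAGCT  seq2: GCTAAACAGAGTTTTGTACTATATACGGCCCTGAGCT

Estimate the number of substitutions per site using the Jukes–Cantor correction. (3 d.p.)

0.379

The sequences differ at 11 of 37 sites, so p = 11/37 ≈ 0.297297.
d = −(3/4) ln(1 − 4p/3) = −0.75 ln(1 − 0.396396) = −0.75 ln(0.603604)
  = −0.75 × (-0.504837) = 0.378628 substitutions/site.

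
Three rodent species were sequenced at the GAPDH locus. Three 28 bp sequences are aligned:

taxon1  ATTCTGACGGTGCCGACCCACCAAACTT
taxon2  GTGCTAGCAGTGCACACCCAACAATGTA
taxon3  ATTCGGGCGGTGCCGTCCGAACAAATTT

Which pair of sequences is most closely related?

taxon1–taxon2: 11/28 differ, p = 0.393, d = 0.556.
taxon1–taxon3: 6/28 differ, p = 0.214, d = 0.252.
taxon2–taxon3: 12/28 differ, p = 0.429, d = 0.635.
The smallest distance is between taxon1 and taxon3.

taxon1 and taxon3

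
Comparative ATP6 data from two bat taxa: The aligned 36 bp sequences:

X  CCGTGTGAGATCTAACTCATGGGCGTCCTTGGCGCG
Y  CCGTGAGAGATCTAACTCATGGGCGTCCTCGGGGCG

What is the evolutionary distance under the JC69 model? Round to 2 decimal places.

The sequences differ at 3 of 36 sites (6, 30, 33), so p = 3/36 ≈ 0.083333.
d = −(3/4) ln(1 − 4p/3) = −0.75 ln(1 − 0.111111) = −0.75 ln(0.888889)
  = −0.75 × (-0.117783) = 0.088337 substitutions/site.

0.09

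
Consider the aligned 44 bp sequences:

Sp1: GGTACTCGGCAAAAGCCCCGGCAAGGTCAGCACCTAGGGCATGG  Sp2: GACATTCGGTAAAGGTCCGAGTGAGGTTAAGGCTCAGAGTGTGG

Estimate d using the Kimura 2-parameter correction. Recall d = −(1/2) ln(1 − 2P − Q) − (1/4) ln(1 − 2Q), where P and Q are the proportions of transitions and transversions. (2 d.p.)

Of 44 sites, 17 differences are transitions and 2 are transversions, so P = 17/44 ≈ 0.386364 and Q = 2/44 ≈ 0.045455.
Under the Kimura two-parameter model, d = −½ ln(1 − 2P − Q) − ¼ ln(1 − 2Q).
1 − 2P − Q = 0.181817, giving −½ ln(0.181817) = 0.852377.
1 − 2Q = 0.90909, giving −¼ ln(0.90909) = 0.023828.
d = 0.852377 + 0.023828 = 0.876205.

0.88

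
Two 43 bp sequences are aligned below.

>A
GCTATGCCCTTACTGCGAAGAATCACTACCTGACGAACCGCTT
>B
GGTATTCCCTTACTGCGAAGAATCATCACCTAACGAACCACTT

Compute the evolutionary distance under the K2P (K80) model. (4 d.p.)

Of 43 sites, 4 differences are transitions and 2 are transversions, so P = 4/43 ≈ 0.093023 and Q = 2/43 ≈ 0.046512.
Under the Kimura two-parameter model, d = −½ ln(1 − 2P − Q) − ¼ ln(1 − 2Q).
1 − 2P − Q = 0.767442, giving −½ ln(0.767442) = 0.132346.
1 − 2Q = 0.906976, giving −¼ ln(0.906976) = 0.024410.
d = 0.132346 + 0.024410 = 0.156756.

0.1568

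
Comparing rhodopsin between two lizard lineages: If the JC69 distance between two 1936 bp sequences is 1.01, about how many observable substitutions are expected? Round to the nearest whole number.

1074

Invert JC69: p = (3/4)(1 − e^(−4d/3)) = 0.75 × (1 − e^(-1.346667)) = 0.75 × (1 − 0.260106) = 0.554921.
Expected differing sites = pL ≈ 0.554921 × 1936 = 1074.327056 ≈ 1074.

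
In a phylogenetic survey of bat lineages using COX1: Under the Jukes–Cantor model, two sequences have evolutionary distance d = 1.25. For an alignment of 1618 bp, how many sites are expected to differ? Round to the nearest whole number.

Invert JC69: p = (3/4)(1 − e^(−4d/3)) = 0.75 × (1 − e^(-1.666667)) = 0.75 × (1 − 0.188876) = 0.608343.
Expected differing sites = pL ≈ 0.608343 × 1618 = 984.298974 ≈ 984.

984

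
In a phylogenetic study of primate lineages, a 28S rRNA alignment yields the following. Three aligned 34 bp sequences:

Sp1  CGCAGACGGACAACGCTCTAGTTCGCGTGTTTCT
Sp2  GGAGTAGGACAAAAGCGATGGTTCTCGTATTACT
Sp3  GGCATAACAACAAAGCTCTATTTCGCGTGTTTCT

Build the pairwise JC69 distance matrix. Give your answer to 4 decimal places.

Sp1–Sp2: 15/34 sites differ → p ≈ 0.441176, d = −0.75 ln(1 − 0.588235) = 0.665477 ≈ 0.6655.
Sp1–Sp3: 7/34 sites differ → p ≈ 0.205882, d = −0.75 ln(1 − 0.274509) = 0.240680 ≈ 0.2407.
Sp2–Sp3: 13/34 sites differ → p ≈ 0.382353, d = −0.75 ln(1 − 0.509804) = 0.534712 ≈ 0.5347.

d(Sp1,Sp2) = 0.6655, d(Sp1,Sp3) = 0.2407, d(Sp2,Sp3) = 0.5347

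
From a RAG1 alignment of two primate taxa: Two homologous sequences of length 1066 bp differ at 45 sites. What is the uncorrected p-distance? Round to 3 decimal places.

p = 45/1066 = 0.042213… ≈ 0.042 (to 3 d.p.).

0.042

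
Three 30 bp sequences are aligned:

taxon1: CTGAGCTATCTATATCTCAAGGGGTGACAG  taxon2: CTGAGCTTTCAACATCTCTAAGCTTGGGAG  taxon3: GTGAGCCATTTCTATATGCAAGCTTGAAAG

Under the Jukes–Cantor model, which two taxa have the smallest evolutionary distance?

taxon1–taxon2: 9/30 differ, p = 0.300, d = 0.383.
taxon1–taxon3: 11/30 differ, p = 0.367, d = 0.503.
taxon2–taxon3: 12/30 differ, p = 0.400, d = 0.572.
The smallest distance is between taxon1 and taxon2.

taxon1 and taxon2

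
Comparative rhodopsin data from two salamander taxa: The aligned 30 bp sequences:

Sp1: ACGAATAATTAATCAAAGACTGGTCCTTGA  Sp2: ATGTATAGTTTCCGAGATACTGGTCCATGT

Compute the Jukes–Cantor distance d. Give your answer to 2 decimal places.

0.50

The sequences differ at 11 of 30 sites, so p = 11/30 ≈ 0.366667.
d = −(3/4) ln(1 − 4p/3) = −0.75 ln(1 − 0.488889) = −0.75 ln(0.511111)
  = −0.75 × (-0.671168) = 0.503376 substitutions/site.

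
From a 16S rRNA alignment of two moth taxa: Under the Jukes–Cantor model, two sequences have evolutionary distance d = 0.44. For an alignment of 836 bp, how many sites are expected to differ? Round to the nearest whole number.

Invert JC69: p = (3/4)(1 − e^(−4d/3)) = 0.75 × (1 − e^(-0.586667)) = 0.75 × (1 − 0.556178) = 0.332867.
Expected differing sites = pL ≈ 0.332867 × 836 = 278.276812 ≈ 278.

278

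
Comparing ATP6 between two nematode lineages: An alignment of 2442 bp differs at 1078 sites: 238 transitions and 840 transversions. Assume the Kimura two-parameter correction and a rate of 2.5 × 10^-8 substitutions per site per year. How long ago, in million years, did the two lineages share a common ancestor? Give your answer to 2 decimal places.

P = 238/2442 ≈ 0.097461 and Q = 840/2442 ≈ 0.34398.
Under the Kimura two-parameter model, d = −½ ln(1 − 2P − Q) − ¼ ln(1 − 2Q).
1 − 2P − Q = 0.461098, giving −½ ln(0.461098) = 0.387072.
1 − 2Q = 0.31204, giving −¼ ln(0.31204) = 0.291156.
d = 0.387072 + 0.291156 = 0.678228.
Under a molecular clock d = 2μt, so t = d/(2μ) = 0.678228 / (2 × 2.5 × 10^-8) = 13.56 million years.

13.56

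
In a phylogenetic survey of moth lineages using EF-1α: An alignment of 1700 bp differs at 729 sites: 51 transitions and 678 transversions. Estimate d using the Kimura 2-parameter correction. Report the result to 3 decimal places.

0.706

P = 51/1700 = 0.03 and Q = 678/1700 ≈ 0.398824.
Under the Kimura two-parameter model, d = −½ ln(1 − 2P − Q) − ¼ ln(1 − 2Q).
1 − 2P − Q = 0.541176, giving −½ ln(0.541176) = 0.307005.
1 − 2Q = 0.202352, giving −¼ ln(0.202352) = 0.399437.
d = 0.307005 + 0.399437 = 0.706442.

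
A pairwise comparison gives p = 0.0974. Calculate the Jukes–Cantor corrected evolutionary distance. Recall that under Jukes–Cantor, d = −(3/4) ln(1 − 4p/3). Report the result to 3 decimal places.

d = −(3/4) ln(1 − 4p/3) = −0.75 ln(1 − 0.129867) = −0.75 ln(0.870133)
  = −0.75 × (-0.139109) = 0.104332 substitutions/site.

0.104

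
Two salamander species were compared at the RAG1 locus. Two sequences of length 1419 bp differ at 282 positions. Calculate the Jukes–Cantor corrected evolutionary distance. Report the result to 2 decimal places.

p = 282/1419 ≈ 0.198732.
d = −(3/4) ln(1 − 4p/3) = −0.75 ln(1 − 0.264976) = −0.75 ln(0.735024)
  = −0.75 × (-0.307852) = 0.230889 substitutions/site.

0.23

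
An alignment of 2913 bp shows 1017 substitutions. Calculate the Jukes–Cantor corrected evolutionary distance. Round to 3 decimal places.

p = 1017/2913 ≈ 0.349125.
d = −(3/4) ln(1 − 4p/3) = −0.75 ln(1 − 0.4655) = −0.75 ln(0.5345)
  = −0.75 × (-0.626424) = 0.469818 substitutions/site.

0.470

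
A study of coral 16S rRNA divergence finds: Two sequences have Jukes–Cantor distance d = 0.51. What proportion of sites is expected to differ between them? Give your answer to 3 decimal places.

p = (3/4)(1 − e^(−4d/3)) = 0.75 × (1 − e^(-0.68)) = 0.75 × (1 − 0.506617) = 0.370037.

0.370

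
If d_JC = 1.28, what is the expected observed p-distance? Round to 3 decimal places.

0.614

p = (3/4)(1 − e^(−4d/3)) = 0.75 × (1 − e^(-1.706667)) = 0.75 × (1 − 0.181470) = 0.613898.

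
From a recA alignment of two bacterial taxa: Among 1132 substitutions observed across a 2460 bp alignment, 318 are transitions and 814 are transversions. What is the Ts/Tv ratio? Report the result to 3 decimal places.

0.391

R = 318/814 = 0.390663… ≈ 0.391 (to 3 d.p.).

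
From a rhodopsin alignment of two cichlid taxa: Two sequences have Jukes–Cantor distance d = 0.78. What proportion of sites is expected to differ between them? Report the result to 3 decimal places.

0.485

p = (3/4)(1 − e^(−4d/3)) = 0.75 × (1 − e^(-1.04)) = 0.75 × (1 − 0.353455) = 0.484909.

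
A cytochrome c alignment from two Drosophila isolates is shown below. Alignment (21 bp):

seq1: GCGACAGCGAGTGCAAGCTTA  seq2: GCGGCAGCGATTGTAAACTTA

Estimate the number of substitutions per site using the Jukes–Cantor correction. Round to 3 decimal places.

0.220

The sequences differ at 4 of 21 sites (4, 11, 14, 17), so p = 4/21 ≈ 0.190476.
d = −(3/4) ln(1 − 4p/3) = −0.75 ln(1 − 0.253968) = −0.75 ln(0.746032)
  = −0.75 × (-0.292987) = 0.219740 substitutions/site.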